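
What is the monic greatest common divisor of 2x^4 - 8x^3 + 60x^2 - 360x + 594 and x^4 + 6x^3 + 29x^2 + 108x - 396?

Apply the Euclidean algorithm:
  2x^4 - 8x^3 + 60x^2 - 360x + 594 = (2)(x^4 + 6x^3 + 29x^2 + 108x - 396) + (-20x^3 + 2x^2 - 576x + 1386)
  x^4 + 6x^3 + 29x^2 + 108x - 396 = (-(1/20)x - 61/200)(-20x^3 + 2x^2 - 576x + 1386) + ((81/100)x^2 + (81/50)x + 2673/100)
  -20x^3 + 2x^2 - 576x + 1386 = (-(2000/81)x + 1400/27)((81/100)x^2 + (81/50)x + 2673/100) + (0)
Last nonzero remainder: (81/100)x^2 + (81/50)x + 2673/100. Dividing through by 81/100 gives the monic gcd x^2 + 2x + 33.

x^2 + 2x + 33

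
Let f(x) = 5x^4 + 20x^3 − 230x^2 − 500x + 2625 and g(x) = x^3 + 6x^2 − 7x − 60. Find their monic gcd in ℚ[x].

Repeated division with remainder:
  5x^4 + 20x^3 − 230x^2 − 500x + 2625 = (5x − 10)(x^3 + 6x^2 − 7x − 60) + (−135x^2 − 270x + 2025)
  x^3 + 6x^2 − 7x − 60 = (−(1/135)x − 4/135)(−135x^2 − 270x + 2025) + (0)
Last nonzero remainder: −135x^2 − 270x + 2025. Dividing through by −135 gives the monic gcd x^2 + 2x − 15.

x^2 + 2x − 15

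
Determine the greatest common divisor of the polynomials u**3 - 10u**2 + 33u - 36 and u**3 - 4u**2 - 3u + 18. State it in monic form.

u**2 - 6u + 9

Euclidean algorithm in ℚ[u]:
  u**3 - 10u**2 + 33u - 36 = (u**3 - 4u**2 - 3u + 18) + (-6u**2 + 36u - 54)
  u**3 - 4u**2 - 3u + 18 = (-(1/6)u - 1/3)(-6u**2 + 36u - 54) + (0)
Last nonzero remainder: -6u**2 + 36u - 54. Dividing through by -6 gives the monic gcd u**2 - 6u + 9.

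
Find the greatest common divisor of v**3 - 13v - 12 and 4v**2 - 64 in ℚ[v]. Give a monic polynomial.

By polynomial division,
  v**3 - 13v - 12 = ((1/4)v)(4v**2 - 64) + (3v - 12)
  4v**2 - 64 = ((4/3)v + 16/3)(3v - 12) + (0)
Last nonzero remainder: 3v - 12. Dividing through by 3 gives the monic gcd v - 4.

v - 4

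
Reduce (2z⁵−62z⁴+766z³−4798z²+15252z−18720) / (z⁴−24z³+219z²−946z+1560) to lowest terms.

Repeated division with remainder:
  2z⁵−62z⁴+766z³−4798z²+15252z−18720 = (2z−14)(z⁴−24z³+219z²−946z+1560) + (−8z³+160z²−1112z+3120)
  z⁴−24z³+219z²−946z+1560 = (−(1/8)z+1/2)(−8z³+160z²−1112z+3120) + (0)
Last nonzero remainder: −8z³+160z²−1112z+3120. Dividing through by −8 gives the monic gcd z³−20z²+139z−390.
Cancel z³−20z²+139z−390 from numerator and denominator to get the reduced form.

(2z²−22z+48)/(z−4)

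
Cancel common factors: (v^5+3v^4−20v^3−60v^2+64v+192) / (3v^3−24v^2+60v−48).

By polynomial division,
  v^5+3v^4−20v^3−60v^2+64v+192 = ((1/3)v^2+(11/3)v+16)(3v^3−24v^2+60v−48) + (120v^2−720v+960)
  3v^3−24v^2+60v−48 = ((1/40)v−1/20)(120v^2−720v+960) + (0)
Last nonzero remainder: 120v^2−720v+960. Dividing through by 120 gives the monic gcd v^2−6v+8.
Cancel v^2−6v+8 from numerator and denominator to get the reduced form.

(v^3+9v^2+26v+24)/(3v−6)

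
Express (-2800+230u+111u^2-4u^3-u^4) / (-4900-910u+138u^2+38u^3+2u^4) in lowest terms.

Apply the Euclidean algorithm:
  -u^4-4u^3+111u^2+230u-2800 = (-1/2)(2u^4+38u^3+138u^2-910u-4900) + (15u^3+180u^2-225u-5250)
  2u^4+38u^3+138u^2-910u-4900 = ((2/15)u+14/15)(15u^3+180u^2-225u-5250) + (0)
Last nonzero remainder: 15u^3+180u^2-225u-5250. Dividing through by 15 gives the monic gcd u^3+12u^2-15u-350.
Cancel u^3+12u^2-15u-350 from numerator and denominator to get the reduced form.

(8-u)/(14+2u)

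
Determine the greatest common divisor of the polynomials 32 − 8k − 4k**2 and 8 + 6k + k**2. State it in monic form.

Euclidean algorithm in ℚ[k]:
  −4k**2 − 8k + 32 = (−4)(k**2 + 6k + 8) + (16k + 64)
  k**2 + 6k + 8 = ((1/16)k + 1/8)(16k + 64) + (0)
Last nonzero remainder: 16k + 64. Dividing through by 16 gives the monic gcd k + 4.

4 + k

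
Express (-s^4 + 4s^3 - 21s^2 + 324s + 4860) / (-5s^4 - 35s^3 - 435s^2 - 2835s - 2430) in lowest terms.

(s - 10)/(5s + 5)

Repeated division with remainder:
  -s^4 + 4s^3 - 21s^2 + 324s + 4860 = (1/5)(-5s^4 - 35s^3 - 435s^2 - 2835s - 2430) + (11s^3 + 66s^2 + 891s + 5346)
  -5s^4 - 35s^3 - 435s^2 - 2835s - 2430 = (-(5/11)s - 5/11)(11s^3 + 66s^2 + 891s + 5346) + (0)
Last nonzero remainder: 11s^3 + 66s^2 + 891s + 5346. Dividing through by 11 gives the monic gcd s^3 + 6s^2 + 81s + 486.
Cancel s^3 + 6s^2 + 81s + 486 from numerator and denominator to get the reduced form.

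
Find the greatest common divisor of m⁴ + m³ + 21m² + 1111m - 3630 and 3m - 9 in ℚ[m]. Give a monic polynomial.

Repeated division with remainder:
  m⁴ + m³ + 21m² + 1111m - 3630 = ((1/3)m³ + (4/3)m² + 11m + 1210/3)(3m - 9) + (0)
Last nonzero remainder: 3m - 9. Dividing through by 3 gives the monic gcd m - 3.

m - 3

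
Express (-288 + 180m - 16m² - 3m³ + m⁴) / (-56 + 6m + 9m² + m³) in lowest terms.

(144 - 18m - m² + m³)/(28 + 11m + m²)

Repeated division with remainder:
  m⁴ - 3m³ - 16m² + 180m - 288 = (m - 12)(m³ + 9m² + 6m - 56) + (86m² + 308m - 960)
  m³ + 9m² + 6m - 56 = ((1/86)m + 233/3698)(86m² + 308m - 960) + (-(4148/1849)m + 8296/1849)
  86m² + 308m - 960 = (-(79507/2074)m - 221880/1037)(-(4148/1849)m + 8296/1849) + (0)
Last nonzero remainder: -(4148/1849)m + 8296/1849. Dividing through by -4148/1849 gives the monic gcd m - 2.
Cancel m - 2 from numerator and denominator to get the reduced form.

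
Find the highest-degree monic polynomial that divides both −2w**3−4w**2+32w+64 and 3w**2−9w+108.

By polynomial division,
  −2w**3−4w**2+32w+64 = (−(2/3)w−10/3)(3w**2−9w+108) + (74w+424)
  3w**2−9w+108 = ((3/74)w−969/2738)(74w+424) + (353280/1369)
  74w+424 = ((50653/176640)w+72557/44160)(353280/1369) + (0)
The last nonzero remainder is the constant 353280/1369, so the polynomials are coprime and gcd = 1.

1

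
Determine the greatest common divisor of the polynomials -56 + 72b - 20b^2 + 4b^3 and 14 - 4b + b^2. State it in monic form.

14 - 4b + b^2

By polynomial division,
  4b^3 - 20b^2 + 72b - 56 = (4b - 4)(b^2 - 4b + 14) + (0)
The last nonzero remainder b^2 - 4b + 14 is already monic.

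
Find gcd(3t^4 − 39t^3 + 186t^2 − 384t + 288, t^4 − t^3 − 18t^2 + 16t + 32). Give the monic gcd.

Euclidean algorithm in ℚ[t]:
  3t^4 − 39t^3 + 186t^2 − 384t + 288 = (3)(t^4 − t^3 − 18t^2 + 16t + 32) + (−36t^3 + 240t^2 − 432t + 192)
  t^4 − t^3 − 18t^2 + 16t + 32 = (−(1/36)t − 17/108)(−36t^3 + 240t^2 − 432t + 192) + ((70/9)t^2 − (140/3)t + 560/9)
  −36t^3 + 240t^2 − 432t + 192 = (−(162/35)t + 108/35)((70/9)t^2 − (140/3)t + 560/9) + (0)
Last nonzero remainder: (70/9)t^2 − (140/3)t + 560/9. Dividing through by 70/9 gives the monic gcd t^2 − 6t + 8.

t^2 − 6t + 8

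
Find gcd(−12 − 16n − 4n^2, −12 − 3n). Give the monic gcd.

1

Euclidean algorithm in ℚ[n]:
  −4n^2 − 16n − 12 = ((4/3)n)(−3n − 12) + (−12)
  −3n − 12 = ((1/4)n + 1)(−12) + (0)
The last nonzero remainder is the constant −12, so the polynomials are coprime and gcd = 1.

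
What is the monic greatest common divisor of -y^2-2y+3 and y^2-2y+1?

y-1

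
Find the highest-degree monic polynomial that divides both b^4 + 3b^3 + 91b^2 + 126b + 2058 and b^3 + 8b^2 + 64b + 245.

b^2 + 3b + 49

By polynomial division,
  b^4 + 3b^3 + 91b^2 + 126b + 2058 = (b - 5)(b^3 + 8b^2 + 64b + 245) + (67b^2 + 201b + 3283)
  b^3 + 8b^2 + 64b + 245 = ((1/67)b + 5/67)(67b^2 + 201b + 3283) + (0)
Last nonzero remainder: 67b^2 + 201b + 3283. Dividing through by 67 gives the monic gcd b^2 + 3b + 49.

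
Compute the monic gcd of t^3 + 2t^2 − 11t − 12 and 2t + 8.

t + 4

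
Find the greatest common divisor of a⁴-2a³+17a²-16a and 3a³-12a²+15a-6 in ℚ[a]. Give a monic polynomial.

By polynomial division,
  a⁴-2a³+17a²-16a = ((1/3)a+2/3)(3a³-12a²+15a-6) + (20a²-24a+4)
  3a³-12a²+15a-6 = ((3/20)a-21/50)(20a²-24a+4) + ((108/25)a-108/25)
  20a²-24a+4 = ((125/27)a-25/27)((108/25)a-108/25) + (0)
Last nonzero remainder: (108/25)a-108/25. Dividing through by 108/25 gives the monic gcd a-1.

a-1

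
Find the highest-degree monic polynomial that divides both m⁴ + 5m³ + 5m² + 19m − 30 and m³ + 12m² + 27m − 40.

m² + 4m − 5

Euclidean algorithm in ℚ[m]:
  m⁴ + 5m³ + 5m² + 19m − 30 = (m − 7)(m³ + 12m² + 27m − 40) + (62m² + 248m − 310)
  m³ + 12m² + 27m − 40 = ((1/62)m + 4/31)(62m² + 248m − 310) + (0)
Last nonzero remainder: 62m² + 248m − 310. Dividing through by 62 gives the monic gcd m² + 4m − 5.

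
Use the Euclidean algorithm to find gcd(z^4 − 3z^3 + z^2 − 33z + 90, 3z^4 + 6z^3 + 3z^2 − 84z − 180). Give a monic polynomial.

z^3 + z − 30

Euclidean algorithm in ℚ[z]:
  z^4 − 3z^3 + z^2 − 33z + 90 = (1/3)(3z^4 + 6z^3 + 3z^2 − 84z − 180) + (−5z^3 − 5z + 150)
  3z^4 + 6z^3 + 3z^2 − 84z − 180 = (−(3/5)z − 6/5)(−5z^3 − 5z + 150) + (0)
Last nonzero remainder: −5z^3 − 5z + 150. Dividing through by −5 gives the monic gcd z^3 + z − 30.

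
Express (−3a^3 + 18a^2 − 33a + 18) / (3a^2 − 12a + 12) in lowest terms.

(−a^2 + 4a − 3)/(a − 2)

By polynomial division,
  −3a^3 + 18a^2 − 33a + 18 = (−a + 2)(3a^2 − 12a + 12) + (3a − 6)
  3a^2 − 12a + 12 = (a − 2)(3a − 6) + (0)
Last nonzero remainder: 3a − 6. Dividing through by 3 gives the monic gcd a − 2.
Cancel a − 2 from numerator and denominator to get the reduced form.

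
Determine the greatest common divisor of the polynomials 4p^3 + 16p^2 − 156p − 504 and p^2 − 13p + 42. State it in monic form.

Repeated division with remainder:
  4p^3 + 16p^2 − 156p − 504 = (4p + 68)(p^2 − 13p + 42) + (560p − 3360)
  p^2 − 13p + 42 = ((1/560)p − 1/80)(560p − 3360) + (0)
Last nonzero remainder: 560p − 3360. Dividing through by 560 gives the monic gcd p − 6.

p − 6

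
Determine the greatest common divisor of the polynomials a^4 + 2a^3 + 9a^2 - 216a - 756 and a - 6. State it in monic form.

a - 6

Repeated division with remainder:
  a^4 + 2a^3 + 9a^2 - 216a - 756 = (a^3 + 8a^2 + 57a + 126)(a - 6) + (0)
The last nonzero remainder a - 6 is already monic.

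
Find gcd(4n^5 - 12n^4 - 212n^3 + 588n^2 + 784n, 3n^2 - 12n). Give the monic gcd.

n^2 - 4n

Apply the Euclidean algorithm:
  4n^5 - 12n^4 - 212n^3 + 588n^2 + 784n = ((4/3)n^3 + (4/3)n^2 - (196/3)n - 196/3)(3n^2 - 12n) + (0)
Last nonzero remainder: 3n^2 - 12n. Dividing through by 3 gives the monic gcd n^2 - 4n.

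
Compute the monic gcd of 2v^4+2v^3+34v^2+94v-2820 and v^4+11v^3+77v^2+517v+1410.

Repeated division with remainder:
  2v^4+2v^3+34v^2+94v-2820 = (2)(v^4+11v^3+77v^2+517v+1410) + (-20v^3-120v^2-940v-5640)
  v^4+11v^3+77v^2+517v+1410 = (-(1/20)v-1/4)(-20v^3-120v^2-940v-5640) + (0)
Last nonzero remainder: -20v^3-120v^2-940v-5640. Dividing through by -20 gives the monic gcd v^3+6v^2+47v+282.

v^3+6v^2+47v+282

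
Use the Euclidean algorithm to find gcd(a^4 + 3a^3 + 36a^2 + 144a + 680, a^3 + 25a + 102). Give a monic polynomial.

By polynomial division,
  a^4 + 3a^3 + 36a^2 + 144a + 680 = (a + 3)(a^3 + 25a + 102) + (11a^2 - 33a + 374)
  a^3 + 25a + 102 = ((1/11)a + 3/11)(11a^2 - 33a + 374) + (0)
Last nonzero remainder: 11a^2 - 33a + 374. Dividing through by 11 gives the monic gcd a^2 - 3a + 34.

a^2 - 3a + 34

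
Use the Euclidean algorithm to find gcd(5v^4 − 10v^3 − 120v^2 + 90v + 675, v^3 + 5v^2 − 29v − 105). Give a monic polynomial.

By polynomial division,
  5v^4 − 10v^3 − 120v^2 + 90v + 675 = (5v − 35)(v^3 + 5v^2 − 29v − 105) + (200v^2 − 400v − 3000)
  v^3 + 5v^2 − 29v − 105 = ((1/200)v + 7/200)(200v^2 − 400v − 3000) + (0)
Last nonzero remainder: 200v^2 − 400v − 3000. Dividing through by 200 gives the monic gcd v^2 − 2v − 15.

v^2 − 2v − 15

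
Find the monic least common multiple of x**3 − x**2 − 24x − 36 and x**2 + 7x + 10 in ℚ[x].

Apply the Euclidean algorithm:
  x**3 − x**2 − 24x − 36 = (x − 8)(x**2 + 7x + 10) + (22x + 44)
  x**2 + 7x + 10 = ((1/22)x + 5/22)(22x + 44) + (0)
Last nonzero remainder: 22x + 44. Dividing through by 22 gives the monic gcd x + 2.
Then lcm(f, g) = f·g / gcd(f, g); expanding and making the result monic gives the answer.

x**4 + 4x**3 − 29x**2 − 156x − 180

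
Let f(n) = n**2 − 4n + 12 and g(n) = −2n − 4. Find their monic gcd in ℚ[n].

Repeated division with remainder:
  n**2 − 4n + 12 = (−(1/2)n + 3)(−2n − 4) + (24)
  −2n − 4 = (−(1/12)n − 1/6)(24) + (0)
The last nonzero remainder is the constant 24, so the polynomials are coprime and gcd = 1.

1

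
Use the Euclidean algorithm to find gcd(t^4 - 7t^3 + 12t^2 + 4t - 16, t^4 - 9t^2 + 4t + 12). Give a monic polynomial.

By polynomial division,
  t^4 - 7t^3 + 12t^2 + 4t - 16 = (t^4 - 9t^2 + 4t + 12) + (-7t^3 + 21t^2 - 28)
  t^4 - 9t^2 + 4t + 12 = (-(1/7)t - 3/7)(-7t^3 + 21t^2 - 28) + (0)
Last nonzero remainder: -7t^3 + 21t^2 - 28. Dividing through by -7 gives the monic gcd t^3 - 3t^2 + 4.

t^3 - 3t^2 + 4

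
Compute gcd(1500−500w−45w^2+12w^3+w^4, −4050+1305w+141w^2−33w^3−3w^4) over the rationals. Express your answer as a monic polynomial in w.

Euclidean algorithm in ℚ[w]:
  w^4+12w^3−45w^2−500w+1500 = (−1/3)(−3w^4−33w^3+141w^2+1305w−4050) + (w^3+2w^2−65w+150)
  −3w^4−33w^3+141w^2+1305w−4050 = (−3w−27)(w^3+2w^2−65w+150) + (0)
The last nonzero remainder w^3+2w^2−65w+150 is already monic.

150−65w+2w^2+w^3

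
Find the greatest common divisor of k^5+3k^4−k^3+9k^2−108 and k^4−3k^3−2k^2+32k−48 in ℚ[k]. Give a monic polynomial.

Euclidean algorithm in ℚ[k]:
  k^5+3k^4−k^3+9k^2−108 = (k+6)(k^4−3k^3−2k^2+32k−48) + (19k^3−11k^2−144k+180)
  k^4−3k^3−2k^2+32k−48 = ((1/19)k−46/361)(19k^3−11k^2−144k+180) + ((1508/361)k^2+(1508/361)k−9048/361)
  19k^3−11k^2−144k+180 = ((6859/1508)k−5415/754)((1508/361)k^2+(1508/361)k−9048/361) + (0)
Last nonzero remainder: (1508/361)k^2+(1508/361)k−9048/361. Dividing through by 1508/361 gives the monic gcd k^2+k−6.

k^2+k−6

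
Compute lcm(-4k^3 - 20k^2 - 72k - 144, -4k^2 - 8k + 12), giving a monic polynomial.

k^4 + 4k^3 + 13k^2 + 18k - 36

Euclidean algorithm in ℚ[k]:
  -4k^3 - 20k^2 - 72k - 144 = (k + 3)(-4k^2 - 8k + 12) + (-60k - 180)
  -4k^2 - 8k + 12 = ((1/15)k - 1/15)(-60k - 180) + (0)
Last nonzero remainder: -60k - 180. Dividing through by -60 gives the monic gcd k + 3.
Then lcm(f, g) = f·g / gcd(f, g); expanding and making the result monic gives the answer.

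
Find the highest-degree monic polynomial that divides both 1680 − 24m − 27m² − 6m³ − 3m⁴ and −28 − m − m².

By polynomial division,
  −3m⁴ − 6m³ − 27m² − 24m + 1680 = (3m² + 3m − 60)(−m² − m − 28) + (0)
Last nonzero remainder: −m² − m − 28. Dividing through by −1 gives the monic gcd m² + m + 28.

28 + m + m²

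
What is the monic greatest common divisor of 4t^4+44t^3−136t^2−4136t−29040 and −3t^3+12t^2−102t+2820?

Euclidean algorithm in ℚ[t]:
  4t^4+44t^3−136t^2−4136t−29040 = (−(4/3)t−20)(−3t^3+12t^2−102t+2820) + (−32t^2−2416t+27360)
  −3t^3+12t^2−102t+2820 = ((3/32)t−477/64)(−32t^2−2416t+27360) + (−(82695/4)t+413475/2)
  −32t^2−2416t+27360 = ((128/82695)t+3648/27565)(−(82695/4)t+413475/2) + (0)
Last nonzero remainder: −(82695/4)t+413475/2. Dividing through by −82695/4 gives the monic gcd t−10.

t−10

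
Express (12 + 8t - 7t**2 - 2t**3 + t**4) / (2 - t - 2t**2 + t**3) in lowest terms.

Euclidean algorithm in ℚ[t]:
  t**4 - 2t**3 - 7t**2 + 8t + 12 = (t)(t**3 - 2t**2 - t + 2) + (-6t**2 + 6t + 12)
  t**3 - 2t**2 - t + 2 = (-(1/6)t + 1/6)(-6t**2 + 6t + 12) + (0)
Last nonzero remainder: -6t**2 + 6t + 12. Dividing through by -6 gives the monic gcd t**2 - t - 2.
Cancel t**2 - t - 2 from numerator and denominator to get the reduced form.

(-6 - t + t**2)/(-1 + t)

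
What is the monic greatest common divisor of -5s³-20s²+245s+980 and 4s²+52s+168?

Repeated division with remainder:
  -5s³-20s²+245s+980 = (-(5/4)s+45/4)(4s²+52s+168) + (-130s-910)
  4s²+52s+168 = (-(2/65)s-12/65)(-130s-910) + (0)
Last nonzero remainder: -130s-910. Dividing through by -130 gives the monic gcd s+7.

s+7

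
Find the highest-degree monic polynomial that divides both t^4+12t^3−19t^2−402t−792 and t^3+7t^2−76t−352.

Apply the Euclidean algorithm:
  t^4+12t^3−19t^2−402t−792 = (t+5)(t^3+7t^2−76t−352) + (22t^2+330t+968)
  t^3+7t^2−76t−352 = ((1/22)t−4/11)(22t^2+330t+968) + (0)
Last nonzero remainder: 22t^2+330t+968. Dividing through by 22 gives the monic gcd t^2+15t+44.

t^2+15t+44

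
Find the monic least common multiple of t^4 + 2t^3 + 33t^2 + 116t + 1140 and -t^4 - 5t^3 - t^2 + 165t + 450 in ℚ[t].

Apply the Euclidean algorithm:
  t^4 + 2t^3 + 33t^2 + 116t + 1140 = (-1)(-t^4 - 5t^3 - t^2 + 165t + 450) + (-3t^3 + 32t^2 + 281t + 1590)
  -t^4 - 5t^3 - t^2 + 165t + 450 = ((1/3)t + 47/9)(-3t^3 + 32t^2 + 281t + 1590) + (-(2356/9)t^2 - (16492/9)t - 23560/3)
  -3t^3 + 32t^2 + 281t + 1590 = ((27/2356)t - 477/2356)(-(2356/9)t^2 - (16492/9)t - 23560/3) + (0)
Last nonzero remainder: -(2356/9)t^2 - (16492/9)t - 23560/3. Dividing through by -2356/9 gives the monic gcd t^2 + 7t + 30.
Then lcm(f, g) = f·g / gcd(f, g); expanding and making the result monic gives the answer.

t^6 + 14t^4 + 20t^3 + 413t^2 - 4020t - 17100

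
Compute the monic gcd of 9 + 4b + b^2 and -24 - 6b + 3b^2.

By polynomial division,
  b^2 + 4b + 9 = (1/3)(3b^2 - 6b - 24) + (6b + 17)
  3b^2 - 6b - 24 = ((1/2)b - 29/12)(6b + 17) + (205/12)
  6b + 17 = ((72/205)b + 204/205)(205/12) + (0)
The last nonzero remainder is the constant 205/12, so the polynomials are coprime and gcd = 1.

1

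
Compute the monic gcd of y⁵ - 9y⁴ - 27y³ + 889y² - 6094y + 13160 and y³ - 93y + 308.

By polynomial division,
  y⁵ - 9y⁴ - 27y³ + 889y² - 6094y + 13160 = (y² - 9y + 66)(y³ - 93y + 308) + (-256y² + 2816y - 7168)
  y³ - 93y + 308 = (-(1/256)y - 11/256)(-256y² + 2816y - 7168) + (0)
Last nonzero remainder: -256y² + 2816y - 7168. Dividing through by -256 gives the monic gcd y² - 11y + 28.

y² - 11y + 28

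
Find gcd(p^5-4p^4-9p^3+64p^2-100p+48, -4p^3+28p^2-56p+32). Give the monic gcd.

By polynomial division,
  p^5-4p^4-9p^3+64p^2-100p+48 = (-(1/4)p^2-(3/4)p+1/2)(-4p^3+28p^2-56p+32) + (16p^2-48p+32)
  -4p^3+28p^2-56p+32 = (-(1/4)p+1)(16p^2-48p+32) + (0)
Last nonzero remainder: 16p^2-48p+32. Dividing through by 16 gives the monic gcd p^2-3p+2.

p^2-3p+2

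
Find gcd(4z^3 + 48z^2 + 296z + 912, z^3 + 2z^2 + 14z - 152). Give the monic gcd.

z^2 + 6z + 38

Apply the Euclidean algorithm:
  4z^3 + 48z^2 + 296z + 912 = (4)(z^3 + 2z^2 + 14z - 152) + (40z^2 + 240z + 1520)
  z^3 + 2z^2 + 14z - 152 = ((1/40)z - 1/10)(40z^2 + 240z + 1520) + (0)
Last nonzero remainder: 40z^2 + 240z + 1520. Dividing through by 40 gives the monic gcd z^2 + 6z + 38.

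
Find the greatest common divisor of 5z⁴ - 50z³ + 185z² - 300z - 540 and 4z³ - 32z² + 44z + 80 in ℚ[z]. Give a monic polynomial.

By polynomial division,
  5z⁴ - 50z³ + 185z² - 300z - 540 = ((5/4)z - 5/2)(4z³ - 32z² + 44z + 80) + (50z² - 290z - 340)
  4z³ - 32z² + 44z + 80 = ((2/25)z - 22/125)(50z² - 290z - 340) + ((504/25)z + 504/25)
  50z² - 290z - 340 = ((625/252)z - 2125/126)((504/25)z + 504/25) + (0)
Last nonzero remainder: (504/25)z + 504/25. Dividing through by 504/25 gives the monic gcd z + 1.

z + 1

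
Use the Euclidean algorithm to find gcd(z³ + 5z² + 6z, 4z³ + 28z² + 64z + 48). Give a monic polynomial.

z² + 5z + 6

By polynomial division,
  z³ + 5z² + 6z = (1/4)(4z³ + 28z² + 64z + 48) + (-2z² - 10z - 12)
  4z³ + 28z² + 64z + 48 = (-2z - 4)(-2z² - 10z - 12) + (0)
Last nonzero remainder: -2z² - 10z - 12. Dividing through by -2 gives the monic gcd z² + 5z + 6.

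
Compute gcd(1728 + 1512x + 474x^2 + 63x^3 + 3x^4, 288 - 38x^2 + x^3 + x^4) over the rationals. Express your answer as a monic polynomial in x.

By polynomial division,
  3x^4 + 63x^3 + 474x^2 + 1512x + 1728 = (3)(x^4 + x^3 - 38x^2 + 288) + (60x^3 + 588x^2 + 1512x + 864)
  x^4 + x^3 - 38x^2 + 288 = ((1/60)x - 11/75)(60x^3 + 588x^2 + 1512x + 864) + ((576/25)x^2 + (5184/25)x + 10368/25)
  60x^3 + 588x^2 + 1512x + 864 = ((125/48)x + 25/12)((576/25)x^2 + (5184/25)x + 10368/25) + (0)
Last nonzero remainder: (576/25)x^2 + (5184/25)x + 10368/25. Dividing through by 576/25 gives the monic gcd x^2 + 9x + 18.

18 + 9x + x^2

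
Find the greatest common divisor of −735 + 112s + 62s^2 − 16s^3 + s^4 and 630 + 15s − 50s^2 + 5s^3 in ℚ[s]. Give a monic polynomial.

Apply the Euclidean algorithm:
  s^4 − 16s^3 + 62s^2 + 112s − 735 = ((1/5)s − 6/5)(5s^3 − 50s^2 + 15s + 630) + (−s^2 + 4s + 21)
  5s^3 − 50s^2 + 15s + 630 = (−5s + 30)(−s^2 + 4s + 21) + (0)
Last nonzero remainder: −s^2 + 4s + 21. Dividing through by −1 gives the monic gcd s^2 − 4s − 21.

−21 − 4s + s^2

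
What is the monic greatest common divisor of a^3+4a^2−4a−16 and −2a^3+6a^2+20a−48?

a−2

By polynomial division,
  a^3+4a^2−4a−16 = (−1/2)(−2a^3+6a^2+20a−48) + (7a^2+6a−40)
  −2a^3+6a^2+20a−48 = (−(2/7)a+54/49)(7a^2+6a−40) + ((96/49)a−192/49)
  7a^2+6a−40 = ((343/96)a+245/24)((96/49)a−192/49) + (0)
Last nonzero remainder: (96/49)a−192/49. Dividing through by 96/49 gives the monic gcd a−2.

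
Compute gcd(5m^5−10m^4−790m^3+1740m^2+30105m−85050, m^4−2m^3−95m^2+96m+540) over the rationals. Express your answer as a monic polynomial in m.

m^3−4m^2−87m+270

Euclidean algorithm in ℚ[m]:
  5m^5−10m^4−790m^3+1740m^2+30105m−85050 = (5m)(m^4−2m^3−95m^2+96m+540) + (−315m^3+1260m^2+27405m−85050)
  m^4−2m^3−95m^2+96m+540 = (−(1/315)m−2/315)(−315m^3+1260m^2+27405m−85050) + (0)
Last nonzero remainder: −315m^3+1260m^2+27405m−85050. Dividing through by −315 gives the monic gcd m^3−4m^2−87m+270.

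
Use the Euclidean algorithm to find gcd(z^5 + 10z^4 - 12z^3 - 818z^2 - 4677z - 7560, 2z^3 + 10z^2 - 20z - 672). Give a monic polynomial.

z^2 + 11z + 56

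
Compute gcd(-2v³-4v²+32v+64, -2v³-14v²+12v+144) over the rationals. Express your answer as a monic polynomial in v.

v+4

By polynomial division,
  -2v³-4v²+32v+64 = (-2v³-14v²+12v+144) + (10v²+20v-80)
  -2v³-14v²+12v+144 = (-(1/5)v-1)(10v²+20v-80) + (16v+64)
  10v²+20v-80 = ((5/8)v-5/4)(16v+64) + (0)
Last nonzero remainder: 16v+64. Dividing through by 16 gives the monic gcd v+4.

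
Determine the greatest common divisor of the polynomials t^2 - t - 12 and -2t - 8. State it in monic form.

1

Repeated division with remainder:
  t^2 - t - 12 = (-(1/2)t + 5/2)(-2t - 8) + (8)
  -2t - 8 = (-(1/4)t - 1)(8) + (0)
The last nonzero remainder is the constant 8, so the polynomials are coprime and gcd = 1.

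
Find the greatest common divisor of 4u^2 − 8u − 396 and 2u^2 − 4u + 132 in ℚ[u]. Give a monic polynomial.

Repeated division with remainder:
  4u^2 − 8u − 396 = (2)(2u^2 − 4u + 132) + (−660)
  2u^2 − 4u + 132 = (−(1/330)u^2 + (1/165)u − 1/5)(−660) + (0)
The last nonzero remainder is the constant −660, so the polynomials are coprime and gcd = 1.

1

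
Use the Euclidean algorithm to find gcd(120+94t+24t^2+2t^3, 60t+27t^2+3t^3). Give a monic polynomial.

Apply the Euclidean algorithm:
  2t^3+24t^2+94t+120 = (2/3)(3t^3+27t^2+60t) + (6t^2+54t+120)
  3t^3+27t^2+60t = ((1/2)t)(6t^2+54t+120) + (0)
Last nonzero remainder: 6t^2+54t+120. Dividing through by 6 gives the monic gcd t^2+9t+20.

20+9t+t^2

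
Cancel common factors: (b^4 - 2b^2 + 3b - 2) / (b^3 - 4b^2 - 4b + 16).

(b^3 - 2b^2 + 2b - 1)/(b^2 - 6b + 8)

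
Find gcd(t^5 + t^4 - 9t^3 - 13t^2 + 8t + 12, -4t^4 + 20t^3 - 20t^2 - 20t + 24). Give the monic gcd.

Repeated division with remainder:
  t^5 + t^4 - 9t^3 - 13t^2 + 8t + 12 = (-(1/4)t - 3/2)(-4t^4 + 20t^3 - 20t^2 - 20t + 24) + (16t^3 - 48t^2 - 16t + 48)
  -4t^4 + 20t^3 - 20t^2 - 20t + 24 = (-(1/4)t + 1/2)(16t^3 - 48t^2 - 16t + 48) + (0)
Last nonzero remainder: 16t^3 - 48t^2 - 16t + 48. Dividing through by 16 gives the monic gcd t^3 - 3t^2 - t + 3.

t^3 - 3t^2 - t + 3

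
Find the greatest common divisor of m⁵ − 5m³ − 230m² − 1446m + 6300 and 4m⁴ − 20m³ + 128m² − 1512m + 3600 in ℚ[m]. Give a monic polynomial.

m³ + m² + 38m − 150

Repeated division with remainder:
  m⁵ − 5m³ − 230m² − 1446m + 6300 = ((1/4)m + 5/4)(4m⁴ − 20m³ + 128m² − 1512m + 3600) + (−12m³ − 12m² − 456m + 1800)
  4m⁴ − 20m³ + 128m² − 1512m + 3600 = (−(1/3)m + 2)(−12m³ − 12m² − 456m + 1800) + (0)
Last nonzero remainder: −12m³ − 12m² − 456m + 1800. Dividing through by −12 gives the monic gcd m³ + m² + 38m − 150.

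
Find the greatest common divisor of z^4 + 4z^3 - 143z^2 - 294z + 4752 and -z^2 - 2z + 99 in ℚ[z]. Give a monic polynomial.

Euclidean algorithm in ℚ[z]:
  z^4 + 4z^3 - 143z^2 - 294z + 4752 = (-z^2 - 2z + 48)(-z^2 - 2z + 99) + (0)
Last nonzero remainder: -z^2 - 2z + 99. Dividing through by -1 gives the monic gcd z^2 + 2z - 99.

z^2 + 2z - 99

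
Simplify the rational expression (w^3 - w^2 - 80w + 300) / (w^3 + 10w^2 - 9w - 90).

(w^2 - 11w + 30)/(w^2 - 9)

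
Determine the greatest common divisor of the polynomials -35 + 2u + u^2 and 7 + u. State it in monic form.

Repeated division with remainder:
  u^2 + 2u - 35 = (u - 5)(u + 7) + (0)
The last nonzero remainder u + 7 is already monic.

7 + u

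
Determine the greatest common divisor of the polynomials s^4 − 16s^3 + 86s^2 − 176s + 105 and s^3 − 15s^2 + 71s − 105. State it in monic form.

Apply the Euclidean algorithm:
  s^4 − 16s^3 + 86s^2 − 176s + 105 = (s − 1)(s^3 − 15s^2 + 71s − 105) + (0)
The last nonzero remainder s^3 − 15s^2 + 71s − 105 is already monic.

s^3 − 15s^2 + 71s − 105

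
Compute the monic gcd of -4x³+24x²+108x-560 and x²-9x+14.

x-7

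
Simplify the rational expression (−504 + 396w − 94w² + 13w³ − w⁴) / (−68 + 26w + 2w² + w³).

(252 − 72w + 11w² − w³)/(34 + 4w + w²)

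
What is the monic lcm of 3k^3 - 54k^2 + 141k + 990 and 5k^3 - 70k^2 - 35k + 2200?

k^5 - 21k^4 + 61k^3 + 909k^2 - 2870k - 13200

Euclidean algorithm in ℚ[k]:
  3k^3 - 54k^2 + 141k + 990 = (3/5)(5k^3 - 70k^2 - 35k + 2200) + (-12k^2 + 162k - 330)
  5k^3 - 70k^2 - 35k + 2200 = (-(5/12)k + 5/24)(-12k^2 + 162k - 330) + (-(825/4)k + 9075/4)
  -12k^2 + 162k - 330 = ((16/275)k - 8/55)(-(825/4)k + 9075/4) + (0)
Last nonzero remainder: -(825/4)k + 9075/4. Dividing through by -825/4 gives the monic gcd k - 11.
Then lcm(f, g) = f·g / gcd(f, g); expanding and making the result monic gives the answer.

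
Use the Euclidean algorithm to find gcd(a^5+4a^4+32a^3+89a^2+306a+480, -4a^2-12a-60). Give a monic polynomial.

By polynomial division,
  a^5+4a^4+32a^3+89a^2+306a+480 = (-(1/4)a^3-(1/4)a^2-(7/2)a-8)(-4a^2-12a-60) + (0)
Last nonzero remainder: -4a^2-12a-60. Dividing through by -4 gives the monic gcd a^2+3a+15.

a^2+3a+15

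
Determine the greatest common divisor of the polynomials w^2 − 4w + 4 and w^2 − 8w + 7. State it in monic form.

By polynomial division,
  w^2 − 4w + 4 = (w^2 − 8w + 7) + (4w − 3)
  w^2 − 8w + 7 = ((1/4)w − 29/16)(4w − 3) + (25/16)
  4w − 3 = ((64/25)w − 48/25)(25/16) + (0)
The last nonzero remainder is the constant 25/16, so the polynomials are coprime and gcd = 1.

1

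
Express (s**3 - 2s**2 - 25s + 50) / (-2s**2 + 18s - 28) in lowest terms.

Repeated division with remainder:
  s**3 - 2s**2 - 25s + 50 = (-(1/2)s - 7/2)(-2s**2 + 18s - 28) + (24s - 48)
  -2s**2 + 18s - 28 = (-(1/12)s + 7/12)(24s - 48) + (0)
Last nonzero remainder: 24s - 48. Dividing through by 24 gives the monic gcd s - 2.
Cancel s - 2 from numerator and denominator to get the reduced form.

(-s**2 + 25)/(2s - 14)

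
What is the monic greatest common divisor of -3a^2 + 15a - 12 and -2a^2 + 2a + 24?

a - 4

Apply the Euclidean algorithm:
  -3a^2 + 15a - 12 = (3/2)(-2a^2 + 2a + 24) + (12a - 48)
  -2a^2 + 2a + 24 = (-(1/6)a - 1/2)(12a - 48) + (0)
Last nonzero remainder: 12a - 48. Dividing through by 12 gives the monic gcd a - 4.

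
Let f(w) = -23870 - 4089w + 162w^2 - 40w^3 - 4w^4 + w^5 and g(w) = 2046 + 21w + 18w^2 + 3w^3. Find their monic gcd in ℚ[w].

By polynomial division,
  w^5 - 4w^4 - 40w^3 + 162w^2 - 4089w - 23870 = ((1/3)w^2 - (10/3)w + 13/3)(3w^3 + 18w^2 + 21w + 2046) + (-528w^2 + 2640w - 32736)
  3w^3 + 18w^2 + 21w + 2046 = (-(1/176)w - 1/16)(-528w^2 + 2640w - 32736) + (0)
Last nonzero remainder: -528w^2 + 2640w - 32736. Dividing through by -528 gives the monic gcd w^2 - 5w + 62.

62 - 5w + w^2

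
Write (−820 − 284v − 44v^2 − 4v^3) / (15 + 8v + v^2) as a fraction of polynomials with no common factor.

Euclidean algorithm in ℚ[v]:
  −4v^3 − 44v^2 − 284v − 820 = (−4v − 12)(v^2 + 8v + 15) + (−128v − 640)
  v^2 + 8v + 15 = (−(1/128)v − 3/128)(−128v − 640) + (0)
Last nonzero remainder: −128v − 640. Dividing through by −128 gives the monic gcd v + 5.
Cancel v + 5 from numerator and denominator to get the reduced form.

(−164 − 24v − 4v^2)/(3 + v)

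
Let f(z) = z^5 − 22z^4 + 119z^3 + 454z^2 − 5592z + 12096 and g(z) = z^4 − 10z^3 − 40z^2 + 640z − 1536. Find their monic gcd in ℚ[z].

Apply the Euclidean algorithm:
  z^5 − 22z^4 + 119z^3 + 454z^2 − 5592z + 12096 = (z − 12)(z^4 − 10z^3 − 40z^2 + 640z − 1536) + (39z^3 − 666z^2 + 3624z − 6336)
  z^4 − 10z^3 − 40z^2 + 640z − 1536 = ((1/39)z + 92/507)(39z^3 − 666z^2 + 3624z − 6336) + (−(2040/169)z^2 + (24480/169)z − 65280/169)
  39z^3 − 666z^2 + 3624z − 6336 = (−(2197/680)z + 5577/340)(−(2040/169)z^2 + (24480/169)z − 65280/169) + (0)
Last nonzero remainder: −(2040/169)z^2 + (24480/169)z − 65280/169. Dividing through by −2040/169 gives the monic gcd z^2 − 12z + 32.

z^2 − 12z + 32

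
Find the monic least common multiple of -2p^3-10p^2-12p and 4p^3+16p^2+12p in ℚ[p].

p^4+6p^3+11p^2+6p

By polynomial division,
  -2p^3-10p^2-12p = (-1/2)(4p^3+16p^2+12p) + (-2p^2-6p)
  4p^3+16p^2+12p = (-2p-2)(-2p^2-6p) + (0)
Last nonzero remainder: -2p^2-6p. Dividing through by -2 gives the monic gcd p^2+3p.
Then lcm(f, g) = f·g / gcd(f, g); expanding and making the result monic gives the answer.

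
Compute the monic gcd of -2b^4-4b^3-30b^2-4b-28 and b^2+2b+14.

b^2+2b+14

By polynomial division,
  -2b^4-4b^3-30b^2-4b-28 = (-2b^2-2)(b^2+2b+14) + (0)
The last nonzero remainder b^2+2b+14 is already monic.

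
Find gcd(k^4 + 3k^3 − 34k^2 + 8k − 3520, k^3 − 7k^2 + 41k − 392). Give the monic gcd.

k − 8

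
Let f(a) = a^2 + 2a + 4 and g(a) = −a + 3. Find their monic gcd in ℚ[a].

1

Repeated division with remainder:
  a^2 + 2a + 4 = (−a − 5)(−a + 3) + (19)
  −a + 3 = (−(1/19)a + 3/19)(19) + (0)
The last nonzero remainder is the constant 19, so the polynomials are coprime and gcd = 1.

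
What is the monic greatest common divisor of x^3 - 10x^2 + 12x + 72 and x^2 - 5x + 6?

Repeated division with remainder:
  x^3 - 10x^2 + 12x + 72 = (x - 5)(x^2 - 5x + 6) + (-19x + 102)
  x^2 - 5x + 6 = (-(1/19)x - 7/361)(-19x + 102) + (2880/361)
  -19x + 102 = (-(6859/2880)x + 6137/480)(2880/361) + (0)
The last nonzero remainder is the constant 2880/361, so the polynomials are coprime and gcd = 1.

1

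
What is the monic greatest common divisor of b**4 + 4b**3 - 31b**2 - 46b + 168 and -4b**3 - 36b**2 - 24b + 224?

b**2 + 5b - 14

Repeated division with remainder:
  b**4 + 4b**3 - 31b**2 - 46b + 168 = (-(1/4)b + 5/4)(-4b**3 - 36b**2 - 24b + 224) + (8b**2 + 40b - 112)
  -4b**3 - 36b**2 - 24b + 224 = (-(1/2)b - 2)(8b**2 + 40b - 112) + (0)
Last nonzero remainder: 8b**2 + 40b - 112. Dividing through by 8 gives the monic gcd b**2 + 5b - 14.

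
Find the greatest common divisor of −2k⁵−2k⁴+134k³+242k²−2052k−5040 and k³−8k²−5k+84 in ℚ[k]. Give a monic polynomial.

k²−4k−21

Repeated division with remainder:
  −2k⁵−2k⁴+134k³+242k²−2052k−5040 = (−2k²−18k−20)(k³−8k²−5k+84) + (160k²−640k−3360)
  k³−8k²−5k+84 = ((1/160)k−1/40)(160k²−640k−3360) + (0)
Last nonzero remainder: 160k²−640k−3360. Dividing through by 160 gives the monic gcd k²−4k−21.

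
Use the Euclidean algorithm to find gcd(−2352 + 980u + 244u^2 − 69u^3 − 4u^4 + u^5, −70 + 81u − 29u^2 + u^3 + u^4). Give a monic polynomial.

−14 + 5u + u^2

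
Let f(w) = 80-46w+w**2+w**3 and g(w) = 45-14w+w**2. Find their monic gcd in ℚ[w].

Euclidean algorithm in ℚ[w]:
  w**3+w**2-46w+80 = (w+15)(w**2-14w+45) + (119w-595)
  w**2-14w+45 = ((1/119)w-9/119)(119w-595) + (0)
Last nonzero remainder: 119w-595. Dividing through by 119 gives the monic gcd w-5.

-5+w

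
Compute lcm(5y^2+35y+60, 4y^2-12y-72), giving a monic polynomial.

y^3+y^2-30y-72

Euclidean algorithm in ℚ[y]:
  5y^2+35y+60 = (5/4)(4y^2-12y-72) + (50y+150)
  4y^2-12y-72 = ((2/25)y-12/25)(50y+150) + (0)
Last nonzero remainder: 50y+150. Dividing through by 50 gives the monic gcd y+3.
Then lcm(f, g) = f·g / gcd(f, g); expanding and making the result monic gives the answer.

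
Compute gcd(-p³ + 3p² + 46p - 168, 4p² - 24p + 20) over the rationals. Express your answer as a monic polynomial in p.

1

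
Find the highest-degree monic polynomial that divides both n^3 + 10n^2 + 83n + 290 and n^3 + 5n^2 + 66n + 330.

n + 5

Repeated division with remainder:
  n^3 + 10n^2 + 83n + 290 = (n^3 + 5n^2 + 66n + 330) + (5n^2 + 17n − 40)
  n^3 + 5n^2 + 66n + 330 = ((1/5)n + 8/25)(5n^2 + 17n − 40) + ((1714/25)n + 1714/5)
  5n^2 + 17n − 40 = ((125/1714)n − 100/857)((1714/25)n + 1714/5) + (0)
Last nonzero remainder: (1714/25)n + 1714/5. Dividing through by 1714/25 gives the monic gcd n + 5.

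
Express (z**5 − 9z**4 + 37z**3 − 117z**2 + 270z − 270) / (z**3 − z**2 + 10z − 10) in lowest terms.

By polynomial division,
  z**5 − 9z**4 + 37z**3 − 117z**2 + 270z − 270 = (z**2 − 8z + 19)(z**3 − z**2 + 10z − 10) + (−8z**2 − 80)
  z**3 − z**2 + 10z − 10 = (−(1/8)z + 1/8)(−8z**2 − 80) + (0)
Last nonzero remainder: −8z**2 − 80. Dividing through by −8 gives the monic gcd z**2 + 10.
Cancel z**2 + 10 from numerator and denominator to get the reduced form.

(z**3 − 9z**2 + 27z − 27)/(z − 1)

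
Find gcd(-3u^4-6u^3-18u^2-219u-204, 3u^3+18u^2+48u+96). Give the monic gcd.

u+4

Euclidean algorithm in ℚ[u]:
  -3u^4-6u^3-18u^2-219u-204 = (-u+4)(3u^3+18u^2+48u+96) + (-42u^2-315u-588)
  3u^3+18u^2+48u+96 = (-(1/14)u+3/28)(-42u^2-315u-588) + ((159/4)u+159)
  -42u^2-315u-588 = (-(56/53)u-196/53)((159/4)u+159) + (0)
Last nonzero remainder: (159/4)u+159. Dividing through by 159/4 gives the monic gcd u+4.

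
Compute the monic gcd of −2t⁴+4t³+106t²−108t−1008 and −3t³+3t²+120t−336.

Euclidean algorithm in ℚ[t]:
  −2t⁴+4t³+106t²−108t−1008 = ((2/3)t−2/3)(−3t³+3t²+120t−336) + (28t²+196t−1232)
  −3t³+3t²+120t−336 = (−(3/28)t+6/7)(28t²+196t−1232) + (−180t+720)
  28t²+196t−1232 = (−(7/45)t−77/45)(−180t+720) + (0)
Last nonzero remainder: −180t+720. Dividing through by −180 gives the monic gcd t−4.

t−4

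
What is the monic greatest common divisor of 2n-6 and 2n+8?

Repeated division with remainder:
  2n-6 = (2n+8) + (-14)
  2n+8 = (-(1/7)n-4/7)(-14) + (0)
The last nonzero remainder is the constant -14, so the polynomials are coprime and gcd = 1.

1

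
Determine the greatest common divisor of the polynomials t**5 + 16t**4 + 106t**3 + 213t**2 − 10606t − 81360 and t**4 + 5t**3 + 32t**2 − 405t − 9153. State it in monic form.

Apply the Euclidean algorithm:
  t**5 + 16t**4 + 106t**3 + 213t**2 − 10606t − 81360 = (t + 11)(t**4 + 5t**3 + 32t**2 − 405t − 9153) + (19t**3 + 266t**2 + 3002t + 19323)
  t**4 + 5t**3 + 32t**2 − 405t − 9153 = ((1/19)t − 9/19)(19t**3 + 266t**2 + 3002t + 19323) + (0)
Last nonzero remainder: 19t**3 + 266t**2 + 3002t + 19323. Dividing through by 19 gives the monic gcd t**3 + 14t**2 + 158t + 1017.

t**3 + 14t**2 + 158t + 1017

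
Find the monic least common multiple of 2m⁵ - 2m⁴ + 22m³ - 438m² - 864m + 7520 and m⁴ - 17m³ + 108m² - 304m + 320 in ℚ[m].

Euclidean algorithm in ℚ[m]:
  2m⁵ - 2m⁴ + 22m³ - 438m² - 864m + 7520 = (2m + 32)(m⁴ - 17m³ + 108m² - 304m + 320) + (350m³ - 3286m² + 8224m - 2720)
  m⁴ - 17m³ + 108m² - 304m + 320 = ((1/350)m - 666/30625)(350m³ - 3286m² + 8224m - 2720) + ((399424/30625)m² - (3594816/30625)m + 1597696/6125)
  350m³ - 3286m² + 8224m - 2720 = ((5359375/199712)m - 520625/49928)((399424/30625)m² - (3594816/30625)m + 1597696/6125) + (0)
Last nonzero remainder: (399424/30625)m² - (3594816/30625)m + 1597696/6125. Dividing through by 399424/30625 gives the monic gcd m² - 9m + 20.
Then lcm(f, g) = f·g / gcd(f, g); expanding and making the result monic gives the answer.

m⁷ - 9m⁶ + 35m⁵ - 323m⁴ + 1496m³ + 3712m² - 36992m + 60160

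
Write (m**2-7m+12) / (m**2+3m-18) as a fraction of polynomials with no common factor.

By polynomial division,
  m**2-7m+12 = (m**2+3m-18) + (-10m+30)
  m**2+3m-18 = (-(1/10)m-3/5)(-10m+30) + (0)
Last nonzero remainder: -10m+30. Dividing through by -10 gives the monic gcd m-3.
Cancel m-3 from numerator and denominator to get the reduced form.

(m-4)/(m+6)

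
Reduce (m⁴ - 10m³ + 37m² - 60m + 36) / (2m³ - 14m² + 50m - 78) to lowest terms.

(m³ - 7m² + 16m - 12)/(2m² - 8m + 26)

Apply the Euclidean algorithm:
  m⁴ - 10m³ + 37m² - 60m + 36 = ((1/2)m - 3/2)(2m³ - 14m² + 50m - 78) + (-9m² + 54m - 81)
  2m³ - 14m² + 50m - 78 = (-(2/9)m + 2/9)(-9m² + 54m - 81) + (20m - 60)
  -9m² + 54m - 81 = (-(9/20)m + 27/20)(20m - 60) + (0)
Last nonzero remainder: 20m - 60. Dividing through by 20 gives the monic gcd m - 3.
Cancel m - 3 from numerator and denominator to get the reduced form.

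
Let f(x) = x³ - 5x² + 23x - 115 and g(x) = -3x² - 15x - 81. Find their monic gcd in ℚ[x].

Apply the Euclidean algorithm:
  x³ - 5x² + 23x - 115 = (-(1/3)x + 10/3)(-3x² - 15x - 81) + (46x + 155)
  -3x² - 15x - 81 = (-(3/46)x - 225/2116)(46x + 155) + (-136521/2116)
  46x + 155 = (-(97336/136521)x - 327980/136521)(-136521/2116) + (0)
The last nonzero remainder is the constant -136521/2116, so the polynomials are coprime and gcd = 1.

1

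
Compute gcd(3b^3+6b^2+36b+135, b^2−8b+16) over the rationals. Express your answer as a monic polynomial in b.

1

By polynomial division,
  3b^3+6b^2+36b+135 = (3b+30)(b^2−8b+16) + (228b−345)
  b^2−8b+16 = ((1/228)b−493/17328)(228b−345) + (35721/5776)
  228b−345 = ((438976/11907)b−664240/11907)(35721/5776) + (0)
The last nonzero remainder is the constant 35721/5776, so the polynomials are coprime and gcd = 1.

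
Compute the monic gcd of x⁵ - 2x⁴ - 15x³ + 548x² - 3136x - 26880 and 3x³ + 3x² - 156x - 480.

x² - 3x - 40

Euclidean algorithm in ℚ[x]:
  x⁵ - 2x⁴ - 15x³ + 548x² - 3136x - 26880 = ((1/3)x² - x + 40/3)(3x³ + 3x² - 156x - 480) + (512x² - 1536x - 20480)
  3x³ + 3x² - 156x - 480 = ((3/512)x + 3/128)(512x² - 1536x - 20480) + (0)
Last nonzero remainder: 512x² - 1536x - 20480. Dividing through by 512 gives the monic gcd x² - 3x - 40.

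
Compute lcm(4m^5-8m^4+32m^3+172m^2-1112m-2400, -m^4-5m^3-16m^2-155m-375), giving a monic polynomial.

Repeated division with remainder:
  4m^5-8m^4+32m^3+172m^2-1112m-2400 = (-4m+28)(-m^4-5m^3-16m^2-155m-375) + (108m^3+1728m+8100)
  -m^4-5m^3-16m^2-155m-375 = (-(1/108)m-5/108)(108m^3+1728m+8100) + (0)
Last nonzero remainder: 108m^3+1728m+8100. Dividing through by 108 gives the monic gcd m^3+16m+75.
Then lcm(f, g) = f·g / gcd(f, g); expanding and making the result monic gives the answer.

m^6+3m^5-2m^4+83m^3-63m^2-1990m-3000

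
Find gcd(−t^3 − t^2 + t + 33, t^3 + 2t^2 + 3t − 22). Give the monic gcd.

t^2 + 4t + 11

Apply the Euclidean algorithm:
  −t^3 − t^2 + t + 33 = (−1)(t^3 + 2t^2 + 3t − 22) + (t^2 + 4t + 11)
  t^3 + 2t^2 + 3t − 22 = (t − 2)(t^2 + 4t + 11) + (0)
The last nonzero remainder t^2 + 4t + 11 is already monic.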